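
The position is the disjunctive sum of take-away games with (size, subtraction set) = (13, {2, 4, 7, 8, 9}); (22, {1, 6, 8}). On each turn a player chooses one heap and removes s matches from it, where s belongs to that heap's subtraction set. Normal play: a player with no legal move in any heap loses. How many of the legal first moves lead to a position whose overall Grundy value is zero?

Heap A, S = {2, 4, 7, 8, 9}:
n :  0  1  2  3  4  5  6  7  8  9 10 11 12 13
G :  0  0  1  1  2  2  0  3  1  4  2  0  0  1
G_A(13) = 1.
Heap B, S = {1, 6, 8}:
G(0) = 0
G(1) = mex{0} = 1
G(2) = mex{1} = 0
G(3) = mex{0} = 1
G(4) = mex{1} = 0
G(5) = mex{0} = 1
G(6) = mex{1,0} = 2
G(7) = mex{2,1} = 0
G(8) = mex{0,0,0} = 1
G(9) = mex{1,1,1} = 0
G(10) = mex{0,0,0} = 1
G(11) = mex{1,1,1} = 0
G(12) = mex{0,2,0} = 1
G(13) = mex{1,0,1} = 2
G(14) = mex{2,1,2} = 0
G(15) = mex{0,0,0} = 1
G(16) = mex{1,1,1} = 0
G(17) = mex{0,0,0} = 1
G(18) = mex{1,1,1} = 0
G(19) = mex{0,2,0} = 1
G(20) = mex{1,0,1} = 2
G(21) = mex{2,1,2} = 0
G(22) = mex{0,0,0} = 1
G_B(22) = 1.
Combined Grundy value = 1 ⊕ 1 = 0.
A winning move leaves total XOR = 0, i.e. changes one component's Grundy value g to g ⊕ X where X is the current total.
Heap A: target g' = 1⊕0 = 1, but every legal move changes the Grundy value (mex property), so 0 moves.
Heap B: target g' = 1⊕0 = 1, but every legal move changes the Grundy value (mex property), so 0 moves.

0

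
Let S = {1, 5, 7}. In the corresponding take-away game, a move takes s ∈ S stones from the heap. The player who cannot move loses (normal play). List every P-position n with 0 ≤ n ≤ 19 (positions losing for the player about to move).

0, 2, 4, 6, 8, 10, 12, 14, 16, 18

n :  0  1  2  3  4  5  6  7  8  9 10 11 12 13 14 15 16 17 18 19
G :  0  1  0  1  0  1  0  1  0  1  0  1  0  1  0  1  0  1  0  1
P-positions are exactly the n with G(n) = 0.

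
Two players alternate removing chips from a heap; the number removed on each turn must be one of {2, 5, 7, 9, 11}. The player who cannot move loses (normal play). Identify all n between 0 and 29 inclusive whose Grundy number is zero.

n :  0  1  2  3  4  5  6  7  8  9 10 11 12 13 14 15 16 17 18 19 20 21 22 23 24 25 26 27 28 29
G :  0  0  1  1  0  2  1  3  2  2  3  3  4  4  0  5  1  0  0  1  1  2  2  3  3  2  4  3  5  4
P-positions are exactly the n with G(n) = 0.

0, 1, 4, 14, 17, 18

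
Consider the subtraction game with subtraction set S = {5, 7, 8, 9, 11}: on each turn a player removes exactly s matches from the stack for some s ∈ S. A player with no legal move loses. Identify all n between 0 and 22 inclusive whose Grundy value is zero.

0, 1, 2, 3, 4, 16, 17, 18, 19, 20

n :  0  1  2  3  4  5  6  7  8  9 10 11 12 13 14 15 16 17 18 19 20 21 22
G :  0  0  0  0  0  1  1  1  1  1  2  2  2  2  2  3  0  0  0  0  0  1  1
P-positions are exactly the n with G(n) = 0.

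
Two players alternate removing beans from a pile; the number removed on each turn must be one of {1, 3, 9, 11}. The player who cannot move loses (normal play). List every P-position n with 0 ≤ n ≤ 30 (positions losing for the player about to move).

n :  0  1  2  3  4  5  6  7  8  9 10 11 12 13 14 15 16 17 18 19 20 21 22 23 24 25 26 27 28 29 30
G :  0  1  0  1  0  1  0  1  0  1  0  1  0  1  0  1  0  1  0  1  0  1  0  1  0  1  0  1  0  1  0
P-positions are exactly the n with G(n) = 0.

0, 2, 4, 6, 8, 10, 12, 14, 16, 18, 20, 22, 24, 26, 28, 30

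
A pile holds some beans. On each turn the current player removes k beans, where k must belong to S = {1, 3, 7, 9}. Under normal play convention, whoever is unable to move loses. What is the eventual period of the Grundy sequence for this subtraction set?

G(0) = 0
G(1) = mex{0} = 1
G(2) = mex{1} = 0
G(3) = mex{0,0} = 1
G(4) = mex{1,1} = 0
G(5) = mex{0,0} = 1
G(6) = mex{1,1} = 0
G(7) = mex{0,0,0} = 1
G(8) = mex{1,1,1} = 0
G(9) = mex{0,0,0,0} = 1
G(10) = mex{1,1,1,1} = 0
G(11) = mex{0,0,0,0} = 1
G(12) = mex{1,1,1,1} = 0
G(13) = mex{0,0,0,0} = 1
G(14) = mex{1,1,1,1} = 0
G(n+2) = G(n) holds for n = 0,…,8 (a full window of length max(S) = 9), so the sequence is purely periodic with period 2.

2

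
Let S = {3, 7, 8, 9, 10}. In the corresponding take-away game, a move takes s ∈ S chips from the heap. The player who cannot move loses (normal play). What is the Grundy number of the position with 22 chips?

G(0) = 0
G(1) = mex{} = 0
G(2) = mex{} = 0
G(3) = mex{0} = 1
G(4) = mex{0} = 1
G(5) = mex{0} = 1
G(6) = mex{1} = 0
G(7) = mex{1,0} = 2
G(8) = mex{1,0,0} = 2
G(9) = mex{0,0,0,0} = 1
G(10) = mex{2,1,0,0,0} = 3
G(11) = mex{2,1,1,0,0} = 3
G(12) = mex{1,1,1,1,0} = 2
G(13) = mex{3,0,1,1,1} = 2
G(14) = mex{3,2,0,1,1} = 4
G(15) = mex{2,2,2,0,1} = 3
G(16) = mex{2,1,2,2,0} = 3
G(17) = mex{4,3,1,2,2} = 0
G(18) = mex{3,3,3,1,2} = 0
G(19) = mex{3,2,3,3,1} = 0
G(20) = mex{0,2,2,3,3} = 1
G(21) = mex{0,4,2,2,3} = 1
G(22) = mex{0,3,4,2,2} = 1

1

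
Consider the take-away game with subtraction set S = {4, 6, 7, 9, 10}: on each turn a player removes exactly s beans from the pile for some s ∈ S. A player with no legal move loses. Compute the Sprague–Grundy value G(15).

0

G(0) = 0
G(1) = mex{} = 0
G(2) = mex{} = 0
G(3) = mex{} = 0
G(4) = mex{0} = 1
G(5) = mex{0} = 1
G(6) = mex{0,0} = 1
G(7) = mex{0,0,0} = 1
G(8) = mex{1,0,0} = 2
G(9) = mex{1,0,0,0} = 2
G(10) = mex{1,1,0,0,0} = 2
G(11) = mex{1,1,1,0,0} = 2
G(12) = mex{2,1,1,0,0} = 3
G(13) = mex{2,1,1,1,0} = 3
G(14) = mex{2,2,1,1,1} = 0
G(15) = mex{2,2,2,1,1} = 0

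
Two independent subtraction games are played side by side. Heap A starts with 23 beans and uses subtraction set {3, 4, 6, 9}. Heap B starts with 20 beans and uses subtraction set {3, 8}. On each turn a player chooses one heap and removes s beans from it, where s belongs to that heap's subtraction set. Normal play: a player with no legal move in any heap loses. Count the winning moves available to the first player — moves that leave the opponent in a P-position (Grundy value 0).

Heap A, S = {3, 4, 6, 9}:
n :  0  1  2  3  4  5  6  7  8  9 10 11 12 13 14 15 16 17 18 19 20 21 22 23
G :  0  0  0  1  1  1  2  2  2  3  3  3  0  0  0  1  1  1  2  2  2  3  3  3
G_A(23) = 3.
Heap B, S = {3, 8}:
G(0) = 0
G(1) = mex{} = 0
G(2) = mex{} = 0
G(3) = mex{0} = 1
G(4) = mex{0} = 1
G(5) = mex{0} = 1
G(6) = mex{1} = 0
G(7) = mex{1} = 0
G(8) = mex{1,0} = 2
G(9) = mex{0,0} = 1
G(10) = mex{0,0} = 1
G(11) = mex{2,1} = 0
G(12) = mex{1,1} = 0
G(13) = mex{1,1} = 0
G(14) = mex{0,0} = 1
G(15) = mex{0,0} = 1
G(16) = mex{0,2} = 1
G(17) = mex{1,1} = 0
G(18) = mex{1,1} = 0
G(19) = mex{1,0} = 2
G(20) = mex{0,0} = 1
G_B(20) = 1.
Combined Grundy value = 3 ⊕ 1 = 2.
A winning move leaves total XOR = 0, i.e. changes one component's Grundy value g to g ⊕ X where X is the current total.
Heap A: need g' = 3⊕2 = 1. Options: 23−3→G=2, 23−4→G=2, 23−6→G=1, 23−9→G=0. Hits: 1.
Heap B: need g' = 1⊕2 = 3. Options: 20−3→G=0, 20−8→G=0. Hits: 0.

1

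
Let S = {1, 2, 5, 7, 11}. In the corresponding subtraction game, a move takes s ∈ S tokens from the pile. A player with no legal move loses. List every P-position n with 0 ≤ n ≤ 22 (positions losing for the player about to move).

0, 3, 6, 9, 12, 15, 18, 21

G(0) = 0
G(1) = mex{0} = 1
G(2) = mex{1,0} = 2
G(3) = mex{2,1} = 0
G(4) = mex{0,2} = 1
G(5) = mex{1,0,0} = 2
G(6) = mex{2,1,1} = 0
G(7) = mex{0,2,2,0} = 1
G(8) = mex{1,0,0,1} = 2
G(9) = mex{2,1,1,2} = 0
G(10) = mex{0,2,2,0} = 1
G(11) = mex{1,0,0,1,0} = 2
G(12) = mex{2,1,1,2,1} = 0
G(13) = mex{0,2,2,0,2} = 1
G(14) = mex{1,0,0,1,0} = 2
G(15) = mex{2,1,1,2,1} = 0
G(16) = mex{0,2,2,0,2} = 1
G(17) = mex{1,0,0,1,0} = 2
G(18) = mex{2,1,1,2,1} = 0
G(19) = mex{0,2,2,0,2} = 1
G(20) = mex{1,0,0,1,0} = 2
G(21) = mex{2,1,1,2,1} = 0
G(22) = mex{0,2,2,0,2} = 1
P-positions are exactly the n with G(n) = 0.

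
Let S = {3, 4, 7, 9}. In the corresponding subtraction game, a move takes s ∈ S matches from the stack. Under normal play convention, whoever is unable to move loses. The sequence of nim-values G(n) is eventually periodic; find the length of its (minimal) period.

12

n :  0  1  2  3  4  5  6  7  8  9 10 11 12 13 14 15 16 17 18 19 20 21 22 23 24 25
G :  0  0  0  1  1  1  2  2  2  3  3  3  0  0  0  1  1  1  2  2  2  3  3  3  0  0
G(n+12) = G(n) holds for n = 0,…,8 (a full window of length max(S) = 9), so the sequence is purely periodic with period 12.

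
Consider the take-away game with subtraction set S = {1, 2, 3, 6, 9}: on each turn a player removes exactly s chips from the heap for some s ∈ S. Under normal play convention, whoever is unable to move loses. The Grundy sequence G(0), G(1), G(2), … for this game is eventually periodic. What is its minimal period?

n :  0  1  2  3  4  5  6  7  8  9 10 11 12 13 14
G :  0  1  2  3  0  1  2  3  0  1  2  3  0  1  2
G(n+4) = G(n) holds for n = 0,…,8 (a full window of length max(S) = 9), so the sequence is purely periodic with period 4.

4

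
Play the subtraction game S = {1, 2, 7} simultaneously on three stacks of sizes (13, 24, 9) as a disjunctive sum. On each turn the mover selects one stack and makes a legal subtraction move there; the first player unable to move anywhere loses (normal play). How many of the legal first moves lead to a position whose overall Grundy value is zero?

4

All stacks use S = {1, 2, 7}:
n :  0  1  2  3  4  5  6  7  8  9 10 11 12 13 14 15 16 17 18 19 20 21 22 23 24
G :  0  1  2  0  1  2  0  1  2  0  1  2  0  1  2  0  1  2  0  1  2  0  1  2  0
Stack A: G(13) = 1.
Stack B: G(24) = 0.
Stack C: G(9) = 0.
Combined Grundy value = 1 ⊕ 0 ⊕ 0 = 1.
A winning move leaves total XOR = 0, i.e. changes one component's Grundy value g to g ⊕ X where X is the current total.
Stack A: need g' = 1⊕1 = 0. Options: 13−1→G=0, 13−2→G=2, 13−7→G=0. Hits: 2.
Stack B: need g' = 0⊕1 = 1. Options: 24−1→G=2, 24−2→G=1, 24−7→G=2. Hits: 1.
Stack C: need g' = 0⊕1 = 1. Options: 9−1→G=2, 9−2→G=1, 9−7→G=2. Hits: 1.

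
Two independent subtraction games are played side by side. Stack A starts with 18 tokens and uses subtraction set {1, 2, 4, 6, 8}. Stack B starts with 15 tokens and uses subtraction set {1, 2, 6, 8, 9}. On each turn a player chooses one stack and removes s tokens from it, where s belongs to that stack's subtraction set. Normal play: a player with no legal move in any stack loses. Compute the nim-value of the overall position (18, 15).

4

Stack A, S = {1, 2, 4, 6, 8}:
G(0) = 0
G(1) = mex{0} = 1
G(2) = mex{1,0} = 2
G(3) = mex{2,1} = 0
G(4) = mex{0,2,0} = 1
G(5) = mex{1,0,1} = 2
G(6) = mex{2,1,2,0} = 3
G(7) = mex{3,2,0,1} = 4
G(8) = mex{4,3,1,2,0} = 5
G(9) = mex{5,4,2,0,1} = 3
G(10) = mex{3,5,3,1,2} = 0
G(11) = mex{0,3,4,2,0} = 1
G(12) = mex{1,0,5,3,1} = 2
G(13) = mex{2,1,3,4,2} = 0
G(14) = mex{0,2,0,5,3} = 1
G(15) = mex{1,0,1,3,4} = 2
G(16) = mex{2,1,2,0,5} = 3
G(17) = mex{3,2,0,1,3} = 4
G(18) = mex{4,3,1,2,0} = 5
G_A(18) = 5.
Stack B, S = {1, 2, 6, 8, 9}:
n :  0  1  2  3  4  5  6  7  8  9 10 11 12 13 14 15
G :  0  1  2  0  1  2  3  0  1  2  0  1  2  3  0  1
G_B(15) = 1.
Combined Grundy value = 5 ⊕ 1 = 4.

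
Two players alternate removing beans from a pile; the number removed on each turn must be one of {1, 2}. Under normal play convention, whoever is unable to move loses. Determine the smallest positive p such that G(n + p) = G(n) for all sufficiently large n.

3

n :  0  1  2  3  4  5  6  7  8  9 10 11 12 13 14
G :  0  1  2  0  1  2  0  1  2  0  1  2  0  1  2
G(n+3) = G(n) holds for n = 0,…,1 (a full window of length max(S) = 2), so the sequence is purely periodic with period 3.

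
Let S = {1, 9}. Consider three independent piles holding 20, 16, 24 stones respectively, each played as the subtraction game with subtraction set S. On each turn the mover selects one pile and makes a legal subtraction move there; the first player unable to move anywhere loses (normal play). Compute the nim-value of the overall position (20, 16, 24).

0

All piles use S = {1, 9}:
G(0) = 0
G(1) = mex{0} = 1
G(2) = mex{1} = 0
G(3) = mex{0} = 1
G(4) = mex{1} = 0
G(5) = mex{0} = 1
G(6) = mex{1} = 0
G(7) = mex{0} = 1
G(8) = mex{1} = 0
G(9) = mex{0,0} = 1
G(10) = mex{1,1} = 0
G(11) = mex{0,0} = 1
G(12) = mex{1,1} = 0
G(13) = mex{0,0} = 1
G(14) = mex{1,1} = 0
G(15) = mex{0,0} = 1
G(16) = mex{1,1} = 0
G(17) = mex{0,0} = 1
G(18) = mex{1,1} = 0
G(19) = mex{0,0} = 1
G(20) = mex{1,1} = 0
G(21) = mex{0,0} = 1
G(22) = mex{1,1} = 0
G(23) = mex{0,0} = 1
G(24) = mex{1,1} = 0
Pile A: G(20) = 0.
Pile B: G(16) = 0.
Pile C: G(24) = 0.
Combined Grundy value = 0 ⊕ 0 ⊕ 0 = 0.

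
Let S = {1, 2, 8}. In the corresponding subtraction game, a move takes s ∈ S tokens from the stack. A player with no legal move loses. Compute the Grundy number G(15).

0

G(0) = 0
G(1) = mex{0} = 1
G(2) = mex{1,0} = 2
G(3) = mex{2,1} = 0
G(4) = mex{0,2} = 1
G(5) = mex{1,0} = 2
G(6) = mex{2,1} = 0
G(7) = mex{0,2} = 1
G(8) = mex{1,0,0} = 2
G(9) = mex{2,1,1} = 0
G(10) = mex{0,2,2} = 1
G(11) = mex{1,0,0} = 2
G(12) = mex{2,1,1} = 0
G(13) = mex{0,2,2} = 1
G(14) = mex{1,0,0} = 2
G(15) = mex{2,1,1} = 0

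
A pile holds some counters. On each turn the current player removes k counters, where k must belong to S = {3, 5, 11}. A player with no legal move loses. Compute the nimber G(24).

G(0) = 0
G(1) = mex{} = 0
G(2) = mex{} = 0
G(3) = mex{0} = 1
G(4) = mex{0} = 1
G(5) = mex{0,0} = 1
G(6) = mex{1,0} = 2
G(7) = mex{1,0} = 2
G(8) = mex{1,1} = 0
G(9) = mex{2,1} = 0
G(10) = mex{2,1} = 0
G(11) = mex{0,2,0} = 1
G(12) = mex{0,2,0} = 1
G(13) = mex{0,0,0} = 1
G(14) = mex{1,0,1} = 2
G(15) = mex{1,0,1} = 2
G(16) = mex{1,1,1} = 0
G(17) = mex{2,1,2} = 0
G(18) = mex{2,1,2} = 0
G(19) = mex{0,2,0} = 1
G(20) = mex{0,2,0} = 1
G(21) = mex{0,0,0} = 1
G(22) = mex{1,0,1} = 2
G(23) = mex{1,0,1} = 2
G(24) = mex{1,1,1} = 0

0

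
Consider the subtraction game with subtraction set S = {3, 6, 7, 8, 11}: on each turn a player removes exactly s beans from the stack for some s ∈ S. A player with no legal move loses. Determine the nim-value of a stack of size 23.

G(0) = 0
G(1) = mex{} = 0
G(2) = mex{} = 0
G(3) = mex{0} = 1
G(4) = mex{0} = 1
G(5) = mex{0} = 1
G(6) = mex{1,0} = 2
G(7) = mex{1,0,0} = 2
G(8) = mex{1,0,0,0} = 2
G(9) = mex{2,1,0,0} = 3
G(10) = mex{2,1,1,0} = 3
G(11) = mex{2,1,1,1,0} = 3
G(12) = mex{3,2,1,1,0} = 4
G(13) = mex{3,2,2,1,0} = 4
G(14) = mex{3,2,2,2,1} = 0
G(15) = mex{4,3,2,2,1} = 0
G(16) = mex{4,3,3,2,1} = 0
G(17) = mex{0,3,3,3,2} = 1
G(18) = mex{0,4,3,3,2} = 1
G(19) = mex{0,4,4,3,2} = 1
G(20) = mex{1,0,4,4,3} = 2
G(21) = mex{1,0,0,4,3} = 2
G(22) = mex{1,0,0,0,3} = 2
G(23) = mex{2,1,0,0,4} = 3

3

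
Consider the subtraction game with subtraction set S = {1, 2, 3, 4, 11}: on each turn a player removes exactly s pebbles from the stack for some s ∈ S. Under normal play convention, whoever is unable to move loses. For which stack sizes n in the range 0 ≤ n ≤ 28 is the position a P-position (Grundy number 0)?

G(0) = 0
G(1) = mex{0} = 1
G(2) = mex{1,0} = 2
G(3) = mex{2,1,0} = 3
G(4) = mex{3,2,1,0} = 4
G(5) = mex{4,3,2,1} = 0
G(6) = mex{0,4,3,2} = 1
G(7) = mex{1,0,4,3} = 2
G(8) = mex{2,1,0,4} = 3
G(9) = mex{3,2,1,0} = 4
G(10) = mex{4,3,2,1} = 0
G(11) = mex{0,4,3,2,0} = 1
G(12) = mex{1,0,4,3,1} = 2
G(13) = mex{2,1,0,4,2} = 3
G(14) = mex{3,2,1,0,3} = 4
G(15) = mex{4,3,2,1,4} = 0
G(16) = mex{0,4,3,2,0} = 1
G(17) = mex{1,0,4,3,1} = 2
G(18) = mex{2,1,0,4,2} = 3
G(19) = mex{3,2,1,0,3} = 4
G(20) = mex{4,3,2,1,4} = 0
G(21) = mex{0,4,3,2,0} = 1
G(22) = mex{1,0,4,3,1} = 2
G(23) = mex{2,1,0,4,2} = 3
G(24) = mex{3,2,1,0,3} = 4
G(25) = mex{4,3,2,1,4} = 0
G(26) = mex{0,4,3,2,0} = 1
G(27) = mex{1,0,4,3,1} = 2
G(28) = mex{2,1,0,4,2} = 3
P-positions are exactly the n with G(n) = 0.

0, 5, 10, 15, 20, 25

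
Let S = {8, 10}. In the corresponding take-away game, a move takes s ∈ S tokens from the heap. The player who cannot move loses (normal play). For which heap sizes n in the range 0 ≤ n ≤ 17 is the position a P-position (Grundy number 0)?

G(0) = 0
G(1) = mex{} = 0
G(2) = mex{} = 0
G(3) = mex{} = 0
G(4) = mex{} = 0
G(5) = mex{} = 0
G(6) = mex{} = 0
G(7) = mex{} = 0
G(8) = mex{0} = 1
G(9) = mex{0} = 1
G(10) = mex{0,0} = 1
G(11) = mex{0,0} = 1
G(12) = mex{0,0} = 1
G(13) = mex{0,0} = 1
G(14) = mex{0,0} = 1
G(15) = mex{0,0} = 1
G(16) = mex{1,0} = 2
G(17) = mex{1,0} = 2
P-positions are exactly the n with G(n) = 0.

0, 1, 2, 3, 4, 5, 6, 7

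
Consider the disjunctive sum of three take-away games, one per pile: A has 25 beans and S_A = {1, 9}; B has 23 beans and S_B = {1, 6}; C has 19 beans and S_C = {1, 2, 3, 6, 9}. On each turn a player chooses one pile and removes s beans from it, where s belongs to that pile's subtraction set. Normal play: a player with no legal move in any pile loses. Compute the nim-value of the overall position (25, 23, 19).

2

Pile A, S = {1, 9}:
n :  0  1  2  3  4  5  6  7  8  9 10 11 12 13 14 15 16 17 18 19 20 21 22 23 24 25
G :  0  1  0  1  0  1  0  1  0  1  0  1  0  1  0  1  0  1  0  1  0  1  0  1  0  1
G_A(25) = 1.
Pile B, S = {1, 6}:
n :  0  1  2  3  4  5  6  7  8  9 10 11 12 13 14 15 16 17 18 19 20 21 22 23
G :  0  1  0  1  0  1  2  0  1  0  1  0  1  2  0  1  0  1  0  1  2  0  1  0
G_B(23) = 0.
Pile C, S = {1, 2, 3, 6, 9}:
n :  0  1  2  3  4  5  6  7  8  9 10 11 12 13 14 15 16 17 18 19
G :  0  1  2  3  0  1  2  3  0  1  2  3  0  1  2  3  0  1  2  3
G_C(19) = 3.
Combined Grundy value = 1 ⊕ 0 ⊕ 3 = 2.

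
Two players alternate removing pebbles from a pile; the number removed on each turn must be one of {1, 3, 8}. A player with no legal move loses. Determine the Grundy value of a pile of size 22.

0

G(0) = 0
G(1) = mex{0} = 1
G(2) = mex{1} = 0
G(3) = mex{0,0} = 1
G(4) = mex{1,1} = 0
G(5) = mex{0,0} = 1
G(6) = mex{1,1} = 0
G(7) = mex{0,0} = 1
G(8) = mex{1,1,0} = 2
G(9) = mex{2,0,1} = 3
G(10) = mex{3,1,0} = 2
G(11) = mex{2,2,1} = 0
G(12) = mex{0,3,0} = 1
G(13) = mex{1,2,1} = 0
G(14) = mex{0,0,0} = 1
G(15) = mex{1,1,1} = 0
G(16) = mex{0,0,2} = 1
G(17) = mex{1,1,3} = 0
G(18) = mex{0,0,2} = 1
G(19) = mex{1,1,0} = 2
G(20) = mex{2,0,1} = 3
G(21) = mex{3,1,0} = 2
G(22) = mex{2,2,1} = 0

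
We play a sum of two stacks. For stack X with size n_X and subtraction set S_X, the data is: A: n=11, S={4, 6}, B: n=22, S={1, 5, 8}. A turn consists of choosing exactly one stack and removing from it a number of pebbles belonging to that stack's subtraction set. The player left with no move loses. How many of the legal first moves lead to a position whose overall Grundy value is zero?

1

Stack A, S = {4, 6}:
n :  0  1  2  3  4  5  6  7  8  9 10 11
G :  0  0  0  0  1  1  1  1  2  2  0  0
G_A(11) = 0.
Stack B, S = {1, 5, 8}:
G(0) = 0
G(1) = mex{0} = 1
G(2) = mex{1} = 0
G(3) = mex{0} = 1
G(4) = mex{1} = 0
G(5) = mex{0,0} = 1
G(6) = mex{1,1} = 0
G(7) = mex{0,0} = 1
G(8) = mex{1,1,0} = 2
G(9) = mex{2,0,1} = 3
G(10) = mex{3,1,0} = 2
G(11) = mex{2,0,1} = 3
G(12) = mex{3,1,0} = 2
G(13) = mex{2,2,1} = 0
G(14) = mex{0,3,0} = 1
G(15) = mex{1,2,1} = 0
G(16) = mex{0,3,2} = 1
G(17) = mex{1,2,3} = 0
G(18) = mex{0,0,2} = 1
G(19) = mex{1,1,3} = 0
G(20) = mex{0,0,2} = 1
G(21) = mex{1,1,0} = 2
G(22) = mex{2,0,1} = 3
G_B(22) = 3.
Combined Grundy value = 0 ⊕ 3 = 3.
A winning move leaves total XOR = 0, i.e. changes one component's Grundy value g to g ⊕ X where X is the current total.
Stack A: need g' = 0⊕3 = 3. Options: 11−4→G=1, 11−6→G=1. Hits: 0.
Stack B: need g' = 3⊕3 = 0. Options: 22−1→G=2, 22−5→G=0, 22−8→G=1. Hits: 1.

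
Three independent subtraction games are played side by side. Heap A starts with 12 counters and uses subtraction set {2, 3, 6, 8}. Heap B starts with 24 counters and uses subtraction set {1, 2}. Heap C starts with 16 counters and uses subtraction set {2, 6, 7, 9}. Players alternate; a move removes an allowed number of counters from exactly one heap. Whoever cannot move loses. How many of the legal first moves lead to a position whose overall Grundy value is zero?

3

Heap A, S = {2, 3, 6, 8}:
n :  0  1  2  3  4  5  6  7  8  9 10 11 12
G :  0  0  1  1  2  0  3  1  2  2  0  3  1
G_A(12) = 1.
Heap B, S = {1, 2}:
G(0) = 0
G(1) = mex{0} = 1
G(2) = mex{1,0} = 2
G(3) = mex{2,1} = 0
G(4) = mex{0,2} = 1
G(5) = mex{1,0} = 2
G(6) = mex{2,1} = 0
G(7) = mex{0,2} = 1
G(8) = mex{1,0} = 2
G(9) = mex{2,1} = 0
G(10) = mex{0,2} = 1
G(11) = mex{1,0} = 2
G(12) = mex{2,1} = 0
G(13) = mex{0,2} = 1
G(14) = mex{1,0} = 2
G(15) = mex{2,1} = 0
G(16) = mex{0,2} = 1
G(17) = mex{1,0} = 2
G(18) = mex{2,1} = 0
G(19) = mex{0,2} = 1
G(20) = mex{1,0} = 2
G(21) = mex{2,1} = 0
G(22) = mex{0,2} = 1
G(23) = mex{1,0} = 2
G(24) = mex{2,1} = 0
G_B(24) = 0.
Heap C, S = {2, 6, 7, 9}:
G(0) = 0
G(1) = mex{} = 0
G(2) = mex{0} = 1
G(3) = mex{0} = 1
G(4) = mex{1} = 0
G(5) = mex{1} = 0
G(6) = mex{0,0} = 1
G(7) = mex{0,0,0} = 1
G(8) = mex{1,1,0} = 2
G(9) = mex{1,1,1,0} = 2
G(10) = mex{2,0,1,0} = 3
G(11) = mex{2,0,0,1} = 3
G(12) = mex{3,1,0,1} = 2
G(13) = mex{3,1,1,0} = 2
G(14) = mex{2,2,1,0} = 3
G(15) = mex{2,2,2,1} = 0
G(16) = mex{3,3,2,1} = 0
G_C(16) = 0.
Combined Grundy value = 1 ⊕ 0 ⊕ 0 = 1.
A winning move leaves total XOR = 0, i.e. changes one component's Grundy value g to g ⊕ X where X is the current total.
Heap A: need g' = 1⊕1 = 0. Options: 12−2→G=0, 12−3→G=2, 12−6→G=3, 12−8→G=2. Hits: 1.
Heap B: need g' = 0⊕1 = 1. Options: 24−1→G=2, 24−2→G=1. Hits: 1.
Heap C: need g' = 0⊕1 = 1. Options: 16−2→G=3, 16−6→G=3, 16−7→G=2, 16−9→G=1. Hits: 1.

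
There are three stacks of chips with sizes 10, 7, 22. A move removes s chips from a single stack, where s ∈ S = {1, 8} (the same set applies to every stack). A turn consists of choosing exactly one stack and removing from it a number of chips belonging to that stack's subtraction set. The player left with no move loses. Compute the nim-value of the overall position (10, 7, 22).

All stacks use S = {1, 8}:
n :  0  1  2  3  4  5  6  7  8  9 10 11 12 13 14 15 16 17 18 19 20 21 22
G :  0  1  0  1  0  1  0  1  2  0  1  0  1  0  1  0  1  2  0  1  0  1  0
Stack A: G(10) = 1.
Stack B: G(7) = 1.
Stack C: G(22) = 0.
Combined Grundy value = 1 ⊕ 1 ⊕ 0 = 0.

0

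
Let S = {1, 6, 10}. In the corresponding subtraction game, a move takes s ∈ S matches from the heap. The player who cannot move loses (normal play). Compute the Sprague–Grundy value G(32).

G(0) = 0
G(1) = mex{0} = 1
G(2) = mex{1} = 0
G(3) = mex{0} = 1
G(4) = mex{1} = 0
G(5) = mex{0} = 1
G(6) = mex{1,0} = 2
G(7) = mex{2,1} = 0
G(8) = mex{0,0} = 1
G(9) = mex{1,1} = 0
G(10) = mex{0,0,0} = 1
G(11) = mex{1,1,1} = 0
G(12) = mex{0,2,0} = 1
G(13) = mex{1,0,1} = 2
G(14) = mex{2,1,0} = 3
G(15) = mex{3,0,1} = 2
G(16) = mex{2,1,2} = 0
G(17) = mex{0,0,0} = 1
G(18) = mex{1,1,1} = 0
G(19) = mex{0,2,0} = 1
G(20) = mex{1,3,1} = 0
G(21) = mex{0,2,0} = 1
G(22) = mex{1,0,1} = 2
G(23) = mex{2,1,2} = 0
G(24) = mex{0,0,3} = 1
G(25) = mex{1,1,2} = 0
G(26) = mex{0,0,0} = 1
G(27) = mex{1,1,1} = 0
G(28) = mex{0,2,0} = 1
G(29) = mex{1,0,1} = 2
G(30) = mex{2,1,0} = 3
G(31) = mex{3,0,1} = 2
G(32) = mex{2,1,2} = 0

0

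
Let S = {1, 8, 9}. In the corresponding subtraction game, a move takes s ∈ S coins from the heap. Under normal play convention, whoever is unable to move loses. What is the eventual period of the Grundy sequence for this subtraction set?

G(0) = 0
G(1) = mex{0} = 1
G(2) = mex{1} = 0
G(3) = mex{0} = 1
G(4) = mex{1} = 0
G(5) = mex{0} = 1
G(6) = mex{1} = 0
G(7) = mex{0} = 1
G(8) = mex{1,0} = 2
G(9) = mex{2,1,0} = 3
G(10) = mex{3,0,1} = 2
G(11) = mex{2,1,0} = 3
G(12) = mex{3,0,1} = 2
G(13) = mex{2,1,0} = 3
G(14) = mex{3,0,1} = 2
G(15) = mex{2,1,0} = 3
G(16) = mex{3,2,1} = 0
G(17) = mex{0,3,2} = 1
G(18) = mex{1,2,3} = 0
G(19) = mex{0,3,2} = 1
G(20) = mex{1,2,3} = 0
G(21) = mex{0,3,2} = 1
G(22) = mex{1,2,3} = 0
G(23) = mex{0,3,2} = 1
G(24) = mex{1,0,3} = 2
G(25) = mex{2,1,0} = 3
G(26) = mex{3,0,1} = 2
G(27) = mex{2,1,0} = 3
G(28) = mex{3,0,1} = 2
G(29) = mex{2,1,0} = 3
G(30) = mex{3,0,1} = 2
G(31) = mex{2,1,0} = 3
G(32) = mex{3,2,1} = 0
G(33) = mex{0,3,2} = 1
G(n+16) = G(n) holds for n = 0,…,8 (a full window of length max(S) = 9), so the sequence is purely periodic with period 16.

16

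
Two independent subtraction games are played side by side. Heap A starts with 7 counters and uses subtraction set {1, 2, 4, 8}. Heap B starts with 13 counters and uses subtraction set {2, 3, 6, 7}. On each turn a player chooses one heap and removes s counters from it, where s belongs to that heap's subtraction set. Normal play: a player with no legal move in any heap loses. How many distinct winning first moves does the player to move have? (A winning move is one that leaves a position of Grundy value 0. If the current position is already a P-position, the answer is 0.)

Heap A, S = {1, 2, 4, 8}:
G(0) = 0
G(1) = mex{0} = 1
G(2) = mex{1,0} = 2
G(3) = mex{2,1} = 0
G(4) = mex{0,2,0} = 1
G(5) = mex{1,0,1} = 2
G(6) = mex{2,1,2} = 0
G(7) = mex{0,2,0} = 1
G_A(7) = 1.
Heap B, S = {2, 3, 6, 7}:
n :  0  1  2  3  4  5  6  7  8  9 10 11 12 13
G :  0  0  1  1  2  0  3  1  2  0  0  1  1  2
G_B(13) = 2.
Combined Grundy value = 1 ⊕ 2 = 3.
A winning move leaves total XOR = 0, i.e. changes one component's Grundy value g to g ⊕ X where X is the current total.
Heap A: need g' = 1⊕3 = 2. Options: 7−1→G=0, 7−2→G=2, 7−4→G=0. Hits: 1.
Heap B: need g' = 2⊕3 = 1. Options: 13−2→G=1, 13−3→G=0, 13−6→G=1, 13−7→G=3. Hits: 2.

3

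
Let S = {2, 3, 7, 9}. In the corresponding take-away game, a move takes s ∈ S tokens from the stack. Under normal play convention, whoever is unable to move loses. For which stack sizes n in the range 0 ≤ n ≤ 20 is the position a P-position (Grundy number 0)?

0, 1, 5, 6, 11, 16, 17

n :  0  1  2  3  4  5  6  7  8  9 10 11 12 13 14 15 16 17 18 19 20
G :  0  0  1  1  2  0  0  1  1  2  2  0  3  1  2  2  0  0  1  1  2
P-positions are exactly the n with G(n) = 0.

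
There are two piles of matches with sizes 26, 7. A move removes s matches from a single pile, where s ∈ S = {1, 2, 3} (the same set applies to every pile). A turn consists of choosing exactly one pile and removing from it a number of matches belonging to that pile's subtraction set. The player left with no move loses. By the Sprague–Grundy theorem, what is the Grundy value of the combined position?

1

All piles use S = {1, 2, 3}:
n :  0  1  2  3  4  5  6  7  8  9 10 11 12 13 14 15 16 17 18 19 20 21 22 23 24 25 26
G :  0  1  2  3  0  1  2  3  0  1  2  3  0  1  2  3  0  1  2  3  0  1  2  3  0  1  2
Pile A: G(26) = 2.
Pile B: G(7) = 3.
Combined Grundy value = 2 ⊕ 3 = 1.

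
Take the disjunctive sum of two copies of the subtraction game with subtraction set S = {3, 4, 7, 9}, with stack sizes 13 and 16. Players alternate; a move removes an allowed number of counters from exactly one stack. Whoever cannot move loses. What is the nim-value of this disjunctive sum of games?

1

All stacks use S = {3, 4, 7, 9}:
G(0) = 0
G(1) = mex{} = 0
G(2) = mex{} = 0
G(3) = mex{0} = 1
G(4) = mex{0,0} = 1
G(5) = mex{0,0} = 1
G(6) = mex{1,0} = 2
G(7) = mex{1,1,0} = 2
G(8) = mex{1,1,0} = 2
G(9) = mex{2,1,0,0} = 3
G(10) = mex{2,2,1,0} = 3
G(11) = mex{2,2,1,0} = 3
G(12) = mex{3,2,1,1} = 0
G(13) = mex{3,3,2,1} = 0
G(14) = mex{3,3,2,1} = 0
G(15) = mex{0,3,2,2} = 1
G(16) = mex{0,0,3,2} = 1
Stack A: G(13) = 0.
Stack B: G(16) = 1.
Combined Grundy value = 0 ⊕ 1 = 1.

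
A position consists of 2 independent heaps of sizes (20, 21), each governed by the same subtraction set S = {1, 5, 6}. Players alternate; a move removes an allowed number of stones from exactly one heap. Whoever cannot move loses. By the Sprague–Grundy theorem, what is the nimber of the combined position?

1

All heaps use S = {1, 5, 6}:
n :  0  1  2  3  4  5  6  7  8  9 10 11 12 13 14 15 16 17 18 19 20 21
G :  0  1  0  1  0  1  2  3  2  3  2  0  1  0  1  0  1  2  3  2  3  2
Heap A: G(20) = 3.
Heap B: G(21) = 2.
Combined Grundy value = 3 ⊕ 2 = 1.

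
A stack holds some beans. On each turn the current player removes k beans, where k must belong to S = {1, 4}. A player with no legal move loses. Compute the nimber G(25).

0

G(0) = 0
G(1) = mex{0} = 1
G(2) = mex{1} = 0
G(3) = mex{0} = 1
G(4) = mex{1,0} = 2
G(5) = mex{2,1} = 0
G(6) = mex{0,0} = 1
G(7) = mex{1,1} = 0
G(8) = mex{0,2} = 1
G(9) = mex{1,0} = 2
G(10) = mex{2,1} = 0
G(11) = mex{0,0} = 1
G(12) = mex{1,1} = 0
G(13) = mex{0,2} = 1
G(14) = mex{1,0} = 2
G(15) = mex{2,1} = 0
G(16) = mex{0,0} = 1
G(17) = mex{1,1} = 0
G(18) = mex{0,2} = 1
G(19) = mex{1,0} = 2
G(20) = mex{2,1} = 0
G(21) = mex{0,0} = 1
G(22) = mex{1,1} = 0
G(23) = mex{0,2} = 1
G(24) = mex{1,0} = 2
G(25) = mex{2,1} = 0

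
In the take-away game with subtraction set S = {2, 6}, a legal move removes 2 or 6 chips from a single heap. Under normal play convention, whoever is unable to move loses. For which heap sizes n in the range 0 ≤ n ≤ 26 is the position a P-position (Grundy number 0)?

G(0) = 0
G(1) = mex{} = 0
G(2) = mex{0} = 1
G(3) = mex{0} = 1
G(4) = mex{1} = 0
G(5) = mex{1} = 0
G(6) = mex{0,0} = 1
G(7) = mex{0,0} = 1
G(8) = mex{1,1} = 0
G(9) = mex{1,1} = 0
G(10) = mex{0,0} = 1
G(11) = mex{0,0} = 1
G(12) = mex{1,1} = 0
G(13) = mex{1,1} = 0
G(14) = mex{0,0} = 1
G(15) = mex{0,0} = 1
G(16) = mex{1,1} = 0
G(17) = mex{1,1} = 0
G(18) = mex{0,0} = 1
G(19) = mex{0,0} = 1
G(20) = mex{1,1} = 0
G(21) = mex{1,1} = 0
G(22) = mex{0,0} = 1
G(23) = mex{0,0} = 1
G(24) = mex{1,1} = 0
G(25) = mex{1,1} = 0
G(26) = mex{0,0} = 1
P-positions are exactly the n with G(n) = 0.

0, 1, 4, 5, 8, 9, 12, 13, 16, 17, 20, 21, 24, 25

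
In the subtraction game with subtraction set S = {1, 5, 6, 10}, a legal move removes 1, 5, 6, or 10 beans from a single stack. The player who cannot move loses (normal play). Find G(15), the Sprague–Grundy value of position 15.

0

n :  0  1  2  3  4  5  6  7  8  9 10 11 12 13 14 15
G :  0  1  0  1  0  1  2  3  2  3  2  0  1  0  1  0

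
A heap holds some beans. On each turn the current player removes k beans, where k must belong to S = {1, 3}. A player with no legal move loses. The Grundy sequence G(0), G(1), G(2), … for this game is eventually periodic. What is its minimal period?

2

G(0) = 0
G(1) = mex{0} = 1
G(2) = mex{1} = 0
G(3) = mex{0,0} = 1
G(4) = mex{1,1} = 0
G(5) = mex{0,0} = 1
G(6) = mex{1,1} = 0
G(7) = mex{0,0} = 1
G(8) = mex{1,1} = 0
G(9) = mex{0,0} = 1
G(10) = mex{1,1} = 0
G(11) = mex{0,0} = 1
G(12) = mex{1,1} = 0
G(13) = mex{0,0} = 1
G(14) = mex{1,1} = 0
G(n+2) = G(n) holds for n = 0,…,2 (a full window of length max(S) = 3), so the sequence is purely periodic with period 2.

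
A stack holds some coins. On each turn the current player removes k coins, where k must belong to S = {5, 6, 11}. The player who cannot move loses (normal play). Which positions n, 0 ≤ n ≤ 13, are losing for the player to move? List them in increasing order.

0, 1, 2, 3, 4

G(0) = 0
G(1) = mex{} = 0
G(2) = mex{} = 0
G(3) = mex{} = 0
G(4) = mex{} = 0
G(5) = mex{0} = 1
G(6) = mex{0,0} = 1
G(7) = mex{0,0} = 1
G(8) = mex{0,0} = 1
G(9) = mex{0,0} = 1
G(10) = mex{1,0} = 2
G(11) = mex{1,1,0} = 2
G(12) = mex{1,1,0} = 2
G(13) = mex{1,1,0} = 2
P-positions are exactly the n with G(n) = 0.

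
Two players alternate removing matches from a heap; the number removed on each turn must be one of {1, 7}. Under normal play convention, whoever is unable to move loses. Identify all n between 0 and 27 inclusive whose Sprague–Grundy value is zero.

0, 2, 4, 6, 8, 10, 12, 14, 16, 18, 20, 22, 24, 26

n :  0  1  2  3  4  5  6  7  8  9 10 11 12 13 14 15 16 17 18 19 20 21 22 23 24 25 26 27
G :  0  1  0  1  0  1  0  1  0  1  0  1  0  1  0  1  0  1  0  1  0  1  0  1  0  1  0  1
P-positions are exactly the n with G(n) = 0.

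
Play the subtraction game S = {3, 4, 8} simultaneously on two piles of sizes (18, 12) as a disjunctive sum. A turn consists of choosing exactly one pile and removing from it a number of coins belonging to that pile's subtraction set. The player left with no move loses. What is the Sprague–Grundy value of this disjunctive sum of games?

2

All piles use S = {3, 4, 8}:
G(0) = 0
G(1) = mex{} = 0
G(2) = mex{} = 0
G(3) = mex{0} = 1
G(4) = mex{0,0} = 1
G(5) = mex{0,0} = 1
G(6) = mex{1,0} = 2
G(7) = mex{1,1} = 0
G(8) = mex{1,1,0} = 2
G(9) = mex{2,1,0} = 3
G(10) = mex{0,2,0} = 1
G(11) = mex{2,0,1} = 3
G(12) = mex{3,2,1} = 0
G(13) = mex{1,3,1} = 0
G(14) = mex{3,1,2} = 0
G(15) = mex{0,3,0} = 1
G(16) = mex{0,0,2} = 1
G(17) = mex{0,0,3} = 1
G(18) = mex{1,0,1} = 2
Pile A: G(18) = 2.
Pile B: G(12) = 0.
Combined Grundy value = 2 ⊕ 0 = 2.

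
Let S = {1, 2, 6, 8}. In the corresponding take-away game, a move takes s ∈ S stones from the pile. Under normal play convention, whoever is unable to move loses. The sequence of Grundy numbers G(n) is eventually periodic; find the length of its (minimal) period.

n :  0  1  2  3  4  5  6  7  8  9 10 11 12 13 14 15 16
G :  0  1  2  0  1  2  3  0  1  2  0  1  2  3  0  1  2
G(n+7) = G(n) holds for n = 0,…,7 (a full window of length max(S) = 8), so the sequence is purely periodic with period 7.

7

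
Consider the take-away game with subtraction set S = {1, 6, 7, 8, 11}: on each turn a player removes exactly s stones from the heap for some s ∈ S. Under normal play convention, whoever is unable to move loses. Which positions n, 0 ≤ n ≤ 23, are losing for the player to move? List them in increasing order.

n :  0  1  2  3  4  5  6  7  8  9 10 11 12 13 14 15 16 17 18 19 20 21 22 23
G :  0  1  0  1  0  1  2  3  2  3  2  3  4  5  0  1  0  1  0  1  2  3  2  3
P-positions are exactly the n with G(n) = 0.

0, 2, 4, 14, 16, 18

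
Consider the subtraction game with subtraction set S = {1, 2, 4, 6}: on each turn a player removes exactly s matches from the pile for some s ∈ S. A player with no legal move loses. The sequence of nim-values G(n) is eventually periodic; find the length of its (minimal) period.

G(0) = 0
G(1) = mex{0} = 1
G(2) = mex{1,0} = 2
G(3) = mex{2,1} = 0
G(4) = mex{0,2,0} = 1
G(5) = mex{1,0,1} = 2
G(6) = mex{2,1,2,0} = 3
G(7) = mex{3,2,0,1} = 4
G(8) = mex{4,3,1,2} = 0
G(9) = mex{0,4,2,0} = 1
G(10) = mex{1,0,3,1} = 2
G(11) = mex{2,1,4,2} = 0
G(12) = mex{0,2,0,3} = 1
G(13) = mex{1,0,1,4} = 2
G(14) = mex{2,1,2,0} = 3
G(15) = mex{3,2,0,1} = 4
G(16) = mex{4,3,1,2} = 0
G(17) = mex{0,4,2,0} = 1
G(n+8) = G(n) holds for n = 0,…,5 (a full window of length max(S) = 6), so the sequence is purely periodic with period 8.

8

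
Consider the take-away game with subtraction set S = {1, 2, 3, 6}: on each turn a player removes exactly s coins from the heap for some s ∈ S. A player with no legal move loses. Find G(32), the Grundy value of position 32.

0

n :  0  1  2  3  4  5  6  7  8  9 10 11 12 13 14 15 16 17 18 19 20 21 22 23 24 25 26 27 28 29 30 31 32
G :  0  1  2  3  0  1  2  3  0  1  2  3  0  1  2  3  0  1  2  3  0  1  2  3  0  1  2  3  0  1  2  3  0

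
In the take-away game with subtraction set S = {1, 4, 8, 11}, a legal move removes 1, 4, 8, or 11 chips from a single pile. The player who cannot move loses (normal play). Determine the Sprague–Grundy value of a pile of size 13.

1

n :  0  1  2  3  4  5  6  7  8  9 10 11 12 13
G :  0  1  0  1  2  0  1  0  1  2  3  2  0  1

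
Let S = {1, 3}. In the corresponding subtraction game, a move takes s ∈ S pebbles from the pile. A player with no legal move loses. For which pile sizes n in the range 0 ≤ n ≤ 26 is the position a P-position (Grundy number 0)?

0, 2, 4, 6, 8, 10, 12, 14, 16, 18, 20, 22, 24, 26

G(0) = 0
G(1) = mex{0} = 1
G(2) = mex{1} = 0
G(3) = mex{0,0} = 1
G(4) = mex{1,1} = 0
G(5) = mex{0,0} = 1
G(6) = mex{1,1} = 0
G(7) = mex{0,0} = 1
G(8) = mex{1,1} = 0
G(9) = mex{0,0} = 1
G(10) = mex{1,1} = 0
G(11) = mex{0,0} = 1
G(12) = mex{1,1} = 0
G(13) = mex{0,0} = 1
G(14) = mex{1,1} = 0
G(15) = mex{0,0} = 1
G(16) = mex{1,1} = 0
G(17) = mex{0,0} = 1
G(18) = mex{1,1} = 0
G(19) = mex{0,0} = 1
G(20) = mex{1,1} = 0
G(21) = mex{0,0} = 1
G(22) = mex{1,1} = 0
G(23) = mex{0,0} = 1
G(24) = mex{1,1} = 0
G(25) = mex{0,0} = 1
G(26) = mex{1,1} = 0
P-positions are exactly the n with G(n) = 0.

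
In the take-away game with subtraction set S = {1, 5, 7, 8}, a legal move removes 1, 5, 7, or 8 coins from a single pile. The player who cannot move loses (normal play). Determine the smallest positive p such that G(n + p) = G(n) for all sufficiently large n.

G(0) = 0
G(1) = mex{0} = 1
G(2) = mex{1} = 0
G(3) = mex{0} = 1
G(4) = mex{1} = 0
G(5) = mex{0,0} = 1
G(6) = mex{1,1} = 0
G(7) = mex{0,0,0} = 1
G(8) = mex{1,1,1,0} = 2
G(9) = mex{2,0,0,1} = 3
G(10) = mex{3,1,1,0} = 2
G(11) = mex{2,0,0,1} = 3
G(12) = mex{3,1,1,0} = 2
G(13) = mex{2,2,0,1} = 3
G(14) = mex{3,3,1,0} = 2
G(15) = mex{2,2,2,1} = 0
G(16) = mex{0,3,3,2} = 1
G(17) = mex{1,2,2,3} = 0
G(18) = mex{0,3,3,2} = 1
G(19) = mex{1,2,2,3} = 0
G(20) = mex{0,0,3,2} = 1
G(21) = mex{1,1,2,3} = 0
G(22) = mex{0,0,0,2} = 1
G(23) = mex{1,1,1,0} = 2
G(24) = mex{2,0,0,1} = 3
G(25) = mex{3,1,1,0} = 2
G(26) = mex{2,0,0,1} = 3
G(27) = mex{3,1,1,0} = 2
G(28) = mex{2,2,0,1} = 3
G(29) = mex{3,3,1,0} = 2
G(30) = mex{2,2,2,1} = 0
G(31) = mex{0,3,3,2} = 1
G(n+15) = G(n) holds for n = 0,…,7 (a full window of length max(S) = 8), so the sequence is purely periodic with period 15.

15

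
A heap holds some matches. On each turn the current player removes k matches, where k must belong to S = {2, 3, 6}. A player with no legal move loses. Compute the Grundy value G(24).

G(0) = 0
G(1) = mex{} = 0
G(2) = mex{0} = 1
G(3) = mex{0,0} = 1
G(4) = mex{1,0} = 2
G(5) = mex{1,1} = 0
G(6) = mex{2,1,0} = 3
G(7) = mex{0,2,0} = 1
G(8) = mex{3,0,1} = 2
G(9) = mex{1,3,1} = 0
G(10) = mex{2,1,2} = 0
G(11) = mex{0,2,0} = 1
G(12) = mex{0,0,3} = 1
G(13) = mex{1,0,1} = 2
G(14) = mex{1,1,2} = 0
G(15) = mex{2,1,0} = 3
G(16) = mex{0,2,0} = 1
G(17) = mex{3,0,1} = 2
G(18) = mex{1,3,1} = 0
G(19) = mex{2,1,2} = 0
G(20) = mex{0,2,0} = 1
G(21) = mex{0,0,3} = 1
G(22) = mex{1,0,1} = 2
G(23) = mex{1,1,2} = 0
G(24) = mex{2,1,0} = 3

3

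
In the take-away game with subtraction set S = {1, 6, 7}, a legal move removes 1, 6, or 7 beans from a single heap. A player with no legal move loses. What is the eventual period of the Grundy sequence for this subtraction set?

G(0) = 0
G(1) = mex{0} = 1
G(2) = mex{1} = 0
G(3) = mex{0} = 1
G(4) = mex{1} = 0
G(5) = mex{0} = 1
G(6) = mex{1,0} = 2
G(7) = mex{2,1,0} = 3
G(8) = mex{3,0,1} = 2
G(9) = mex{2,1,0} = 3
G(10) = mex{3,0,1} = 2
G(11) = mex{2,1,0} = 3
G(12) = mex{3,2,1} = 0
G(13) = mex{0,3,2} = 1
G(14) = mex{1,2,3} = 0
G(15) = mex{0,3,2} = 1
G(16) = mex{1,2,3} = 0
G(17) = mex{0,3,2} = 1
G(18) = mex{1,0,3} = 2
G(19) = mex{2,1,0} = 3
G(20) = mex{3,0,1} = 2
G(21) = mex{2,1,0} = 3
G(22) = mex{3,0,1} = 2
G(23) = mex{2,1,0} = 3
G(24) = mex{3,2,1} = 0
G(25) = mex{0,3,2} = 1
G(n+12) = G(n) holds for n = 0,…,6 (a full window of length max(S) = 7), so the sequence is purely periodic with period 12.

12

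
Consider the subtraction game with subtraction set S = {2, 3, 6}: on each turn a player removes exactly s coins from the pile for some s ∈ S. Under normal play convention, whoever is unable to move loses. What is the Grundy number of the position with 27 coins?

0

G(0) = 0
G(1) = mex{} = 0
G(2) = mex{0} = 1
G(3) = mex{0,0} = 1
G(4) = mex{1,0} = 2
G(5) = mex{1,1} = 0
G(6) = mex{2,1,0} = 3
G(7) = mex{0,2,0} = 1
G(8) = mex{3,0,1} = 2
G(9) = mex{1,3,1} = 0
G(10) = mex{2,1,2} = 0
G(11) = mex{0,2,0} = 1
G(12) = mex{0,0,3} = 1
G(13) = mex{1,0,1} = 2
G(14) = mex{1,1,2} = 0
G(15) = mex{2,1,0} = 3
G(16) = mex{0,2,0} = 1
G(17) = mex{3,0,1} = 2
G(18) = mex{1,3,1} = 0
G(19) = mex{2,1,2} = 0
G(20) = mex{0,2,0} = 1
G(21) = mex{0,0,3} = 1
G(22) = mex{1,0,1} = 2
G(23) = mex{1,1,2} = 0
G(24) = mex{2,1,0} = 3
G(25) = mex{0,2,0} = 1
G(26) = mex{3,0,1} = 2
G(27) = mex{1,3,1} = 0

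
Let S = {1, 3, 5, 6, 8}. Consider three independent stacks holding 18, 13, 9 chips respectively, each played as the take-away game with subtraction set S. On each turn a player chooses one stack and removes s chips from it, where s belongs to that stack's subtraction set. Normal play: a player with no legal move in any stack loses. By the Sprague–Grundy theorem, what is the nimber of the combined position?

All stacks use S = {1, 3, 5, 6, 8}:
n :  0  1  2  3  4  5  6  7  8  9 10 11 12 13 14 15 16 17 18
G :  0  1  0  1  0  1  2  3  2  3  2  0  1  0  1  0  1  2  3
Stack A: G(18) = 3.
Stack B: G(13) = 0.
Stack C: G(9) = 3.
Combined Grundy value = 3 ⊕ 0 ⊕ 3 = 0.

0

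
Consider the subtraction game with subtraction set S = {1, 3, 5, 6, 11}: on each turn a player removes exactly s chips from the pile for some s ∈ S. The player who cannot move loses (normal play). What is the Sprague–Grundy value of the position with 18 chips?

n :  0  1  2  3  4  5  6  7  8  9 10 11 12 13 14 15 16 17 18
G :  0  1  0  1  0  1  2  3  2  3  2  3  0  1  0  1  0  1  2

2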